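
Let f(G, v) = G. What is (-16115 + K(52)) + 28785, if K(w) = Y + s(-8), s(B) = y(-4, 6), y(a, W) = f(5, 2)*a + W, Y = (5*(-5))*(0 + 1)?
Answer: 12631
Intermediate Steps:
Y = -25 (Y = -25*1 = -25)
y(a, W) = W + 5*a (y(a, W) = 5*a + W = W + 5*a)
s(B) = -14 (s(B) = 6 + 5*(-4) = 6 - 20 = -14)
K(w) = -39 (K(w) = -25 - 14 = -39)
(-16115 + K(52)) + 28785 = (-16115 - 39) + 28785 = -16154 + 28785 = 12631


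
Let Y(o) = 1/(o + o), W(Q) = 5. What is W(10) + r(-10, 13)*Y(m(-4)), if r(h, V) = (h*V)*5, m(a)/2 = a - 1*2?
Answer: 385/12 ≈ 32.083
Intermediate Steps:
m(a) = -4 + 2*a (m(a) = 2*(a - 1*2) = 2*(a - 2) = 2*(-2 + a) = -4 + 2*a)
r(h, V) = 5*V*h (r(h, V) = (V*h)*5 = 5*V*h)
Y(o) = 1/(2*o)
W(10) + r(-10, 13)*Y(m(-4)) = 5 + (5*13*(-10))*(1/(2*(-4 + 2*(-4)))) = 5 - 325/(-4 - 8) = 5 - 325/(-12) = 5 - 325*(-1)/12 = 5 - 650*(-1/24) = 5 + 325/12 = 385/12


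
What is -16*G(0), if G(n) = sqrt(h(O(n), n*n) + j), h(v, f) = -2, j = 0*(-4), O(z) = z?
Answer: -16*I*sqrt(2) ≈ -22.627*I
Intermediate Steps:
j = 0
G(n) = I*sqrt(2) (G(n) = sqrt(-2 + 0) = sqrt(-2) = I*sqrt(2))
-16*G(0) = -16*I*sqrt(2)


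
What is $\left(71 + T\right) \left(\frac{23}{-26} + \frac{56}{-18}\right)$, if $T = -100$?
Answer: $\frac{27115}{234} \approx 115.88$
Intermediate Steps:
$\left(71 + T\right) \left(\frac{23}{-26} + \frac{56}{-18}\right) = \left(71 - 100\right) \left(\frac{23}{-26} + \frac{56}{-18}\right) = - 29 \left(23 \left(- \frac{1}{26}\right) + 56 \left(- \frac{1}{18}\right)\right) = - 29 \left(- \frac{23}{26} - \frac{28}{9}\right) = \left(-29\right) \left(- \frac{935}{234}\right) = \frac{27115}{234}$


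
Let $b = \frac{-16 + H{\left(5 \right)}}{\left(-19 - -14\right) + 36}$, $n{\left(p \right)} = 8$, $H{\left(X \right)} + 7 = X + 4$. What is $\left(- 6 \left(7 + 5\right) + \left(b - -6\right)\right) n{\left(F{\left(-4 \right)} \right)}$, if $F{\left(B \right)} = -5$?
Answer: $- \frac{16480}{31} \approx -531.61$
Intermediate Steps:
$H{\left(X \right)} = -3 + X$ ($H{\left(X \right)} = -7 + \left(X + 4\right) = -7 + \left(4 + X\right) = -3 + X$)
$b = - \frac{14}{31}$ ($b = \frac{-16 + \left(-3 + 5\right)}{\left(-19 - -14\right) + 36} = \frac{-16 + 2}{\left(-19 + 14\right) + 36} = - \frac{14}{-5 + 36} = - \frac{14}{31} \approx -0.45161$)
$\left(- 6 \left(7 + 5\right) + \left(b - -6\right)\right) n{\left(F{\left(-4 \right)} \right)} = \left(- 6 \left(7 + 5\right) - - \frac{172}{31}\right) 8 = \left(\left(-6\right) 12 + \left(- \frac{14}{31} + 6\right)\right) 8 = \left(-72 + \frac{172}{31}\right) 8 = \left(- \frac{2060}{31}\right) 8 = - \frac{16480}{31}$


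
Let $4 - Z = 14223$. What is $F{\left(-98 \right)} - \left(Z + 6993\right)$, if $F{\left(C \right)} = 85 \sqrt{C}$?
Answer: $7226 + 595 i \sqrt{2} \approx 7226.0 + 841.46 i$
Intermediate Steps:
$Z = -14219$ ($Z = 4 - 14223 = -14219$)
$F{\left(-98 \right)} - \left(Z + 6993\right) = 85 \sqrt{-98} - \left(-14219 + 6993\right) = 85 \cdot 7 i \sqrt{2} - -7226 = 595 i \sqrt{2} + 7226 = 7226 + 595 i \sqrt{2}$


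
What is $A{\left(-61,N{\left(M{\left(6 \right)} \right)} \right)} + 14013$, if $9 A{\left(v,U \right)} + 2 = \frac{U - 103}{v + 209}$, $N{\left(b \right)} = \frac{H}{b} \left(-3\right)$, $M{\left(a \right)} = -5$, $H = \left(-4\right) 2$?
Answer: $\frac{31108187}{2220} \approx 14013.0$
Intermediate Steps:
$H = -8$
$N{\left(b \right)} = \frac{24}{b}$ ($N{\left(b \right)} = - \frac{8}{b} \left(-3\right) = \frac{24}{b}$)
$A{\left(v,U \right)} = - \frac{2}{9} + \frac{-103 + U}{9 \left(209 + v\right)}$ ($A{\left(v,U \right)} = - \frac{2}{9} + \frac{\left(U - 103\right) \frac{1}{v + 209}}{9} = - \frac{2}{9} + \frac{\left(-103 + U\right) \frac{1}{209 + v}}{9} = - \frac{2}{9} + \frac{\frac{1}{209 + v} \left(-103 + U\right)}{9} = - \frac{2}{9} + \frac{-103 + U}{9 \left(209 + v\right)}$)
$A{\left(-61,N{\left(M{\left(6 \right)} \right)} \right)} + 14013 = \frac{-521 + \frac{24}{-5} - -122}{9 \left(209 - 61\right)} + 14013 = \frac{-521 + 24 \left(- \frac{1}{5}\right) + 122}{9 \cdot 148} + 14013 = \frac{1}{9} \cdot \frac{1}{148} \left(-521 - \frac{24}{5} + 122\right) + 14013 = \frac{1}{9} \cdot \frac{1}{148} \left(- \frac{2019}{5}\right) + 14013 = - \frac{673}{2220} + 14013 = \frac{31108187}{2220}$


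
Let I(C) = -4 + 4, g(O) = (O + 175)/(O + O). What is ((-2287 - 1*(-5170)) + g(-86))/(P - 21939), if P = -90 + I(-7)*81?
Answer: -495787/3788988 ≈ -0.13085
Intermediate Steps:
g(O) = (175 + O)/(2*O) (g(O) = (175 + O)/((2*O)) = (175 + O)*(1/(2*O)) = (175 + O)/(2*O))
I(C) = 0
P = -90 (P = -90 + 0*81 = -90 + 0 = -90)
((-2287 - 1*(-5170)) + g(-86))/(P - 21939) = ((-2287 - 1*(-5170)) + (½)*(175 - 86)/(-86))/(-90 - 21939) = ((-2287 + 5170) + (½)*(-1/86)*89)/(-22029) = (2883 - 89/172)*(-1/22029) = (495787/172)*(-1/22029) = -495787/3788988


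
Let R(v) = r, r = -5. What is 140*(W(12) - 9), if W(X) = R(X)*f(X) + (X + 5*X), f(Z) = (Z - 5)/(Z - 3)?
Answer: 74480/9 ≈ 8275.6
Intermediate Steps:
R(v) = -5
f(Z) = (-5 + Z)/(-3 + Z)
W(X) = 6*X - 5*(-5 + X)/(-3 + X) (W(X) = -5*(-5 + X)/(-3 + X) + (X + 5*X) = -5*(-5 + X)/(-3 + X) + 6*X = 6*X - 5*(-5 + X)/(-3 + X))
140*(W(12) - 9) = 140*((25 - 23*12 + 6*12²)/(-3 + 12) - 9) = 140*((25 - 276 + 6*144)/9 - 9) = 140*((25 - 276 + 864)/9 - 9) = 140*((⅑)*613 - 9) = 140*(613/9 - 9) = 140*(532/9) = 74480/9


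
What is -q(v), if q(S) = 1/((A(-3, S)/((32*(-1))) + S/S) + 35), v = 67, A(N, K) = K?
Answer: -32/1085 ≈ -0.029493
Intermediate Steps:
q(S) = 1/(36 - S/32) (q(S) = 1/((S/((32*(-1))) + S/S) + 35) = 1/((S/(-32) + 1) + 35) = 1/((S*(-1/32) + 1) + 35) = 1/((-S/32 + 1) + 35) = 1/((1 - S/32) + 35) = 1/(36 - S/32))
-q(v) = -(-32)/(-1152 + 67) = -(-32)/(-1085) = -(-32)*(-1)/1085 = -1*32/1085 = -32/1085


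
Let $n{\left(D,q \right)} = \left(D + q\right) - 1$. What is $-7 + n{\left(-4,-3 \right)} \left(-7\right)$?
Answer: $49$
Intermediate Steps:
$n{\left(D,q \right)} = -1 + D + q$
$-7 + n{\left(-4,-3 \right)} \left(-7\right) = -7 + \left(-1 - 4 - 3\right) \left(-7\right) = -7 - -56 = -7 + 56 = 49$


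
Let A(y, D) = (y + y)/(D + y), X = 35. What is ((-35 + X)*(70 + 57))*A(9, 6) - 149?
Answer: -149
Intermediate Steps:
A(y, D) = 2*y/(D + y) (A(y, D) = (2*y)/(D + y) = 2*y/(D + y))
((-35 + X)*(70 + 57))*A(9, 6) - 149 = ((-35 + 35)*(70 + 57))*(2*9/(6 + 9)) - 149 = (0*127)*(2*9/15) - 149 = 0*(2*9*(1/15)) - 149 = 0*(6/5) - 149 = 0 - 149 = -149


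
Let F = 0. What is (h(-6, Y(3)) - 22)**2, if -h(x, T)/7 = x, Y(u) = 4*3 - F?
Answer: 400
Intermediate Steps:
Y(u) = 12 (Y(u) = 4*3 - 1*0 = 12 + 0 = 12)
h(x, T) = -7*x
(h(-6, Y(3)) - 22)**2 = (-7*(-6) - 22)**2 = (42 - 22)**2 = 20**2 = 400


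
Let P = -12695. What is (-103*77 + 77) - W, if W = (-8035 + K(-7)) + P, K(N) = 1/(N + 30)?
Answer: 296147/23 ≈ 12876.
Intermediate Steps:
K(N) = 1/(30 + N)
W = -476789/23 (W = (-8035 + 1/(30 - 7)) - 12695 = (-8035 + 1/23) - 12695 = -184804/23 - 12695 = -476789/23 ≈ -20730.)
(-103*77 + 77) - W = (-103*77 + 77) - 1*(-476789/23) = (-7931 + 77) + 476789/23 = -7854 + 476789/23 = 296147/23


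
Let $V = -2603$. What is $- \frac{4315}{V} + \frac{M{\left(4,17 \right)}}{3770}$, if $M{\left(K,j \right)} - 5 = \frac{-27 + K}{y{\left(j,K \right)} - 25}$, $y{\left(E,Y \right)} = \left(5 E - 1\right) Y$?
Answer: $\frac{2531597923}{1525969705} \approx 1.659$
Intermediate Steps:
$y{\left(E,Y \right)} = Y \left(-1 + 5 E\right)$ ($y{\left(E,Y \right)} = \left(-1 + 5 E\right) Y = Y \left(-1 + 5 E\right)$)
$M{\left(K,j \right)} = 5 + \frac{-27 + K}{-25 + K \left(-1 + 5 j\right)}$ ($M{\left(K,j \right)} = 5 + \frac{-27 + K}{K \left(-1 + 5 j\right) - 25} = 5 + \frac{-27 + K}{-25 + K \left(-1 + 5 j\right)}$)
$- \frac{4315}{V} + \frac{M{\left(4,17 \right)}}{3770} = - \frac{4315}{-2603} + \frac{\frac{1}{-25 - 4 + 5 \cdot 4 \cdot 17} \left(-152 - 16 + 25 \cdot 4 \cdot 17\right)}{3770} = \left(-4315\right) \left(- \frac{1}{2603}\right) + \frac{-152 - 16 + 1700}{-25 - 4 + 340} \cdot \frac{1}{3770} = \frac{4315}{2603} + \frac{1}{311} \cdot 1532 \cdot \frac{1}{3770} = \frac{4315}{2603} + \frac{1532}{311} \cdot \frac{1}{3770} = \frac{4315}{2603} + \frac{766}{586235} = \frac{2531597923}{1525969705}$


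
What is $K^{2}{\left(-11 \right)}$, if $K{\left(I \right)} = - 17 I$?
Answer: $34969$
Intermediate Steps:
$K^{2}{\left(-11 \right)} = \left(\left(-17\right) \left(-11\right)\right)^{2} = 187^{2} = 34969$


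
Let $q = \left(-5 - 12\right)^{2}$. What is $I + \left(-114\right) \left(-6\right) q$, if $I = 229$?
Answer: $197905$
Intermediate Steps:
$q = 289$ ($q = \left(-17\right)^{2} = 289$)
$I + \left(-114\right) \left(-6\right) q = 229 + \left(-114\right) \left(-6\right) 289 = 229 + 684 \cdot 289 = 229 + 197676 = 197905$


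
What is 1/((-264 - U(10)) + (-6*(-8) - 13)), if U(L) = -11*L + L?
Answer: -1/129 ≈ -0.0077519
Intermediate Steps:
U(L) = -10*L
1/((-264 - U(10)) + (-6*(-8) - 13)) = 1/((-264 - (-10)*10) + (-6*(-8) - 13)) = 1/((-264 - 1*(-100)) + (48 - 13)) = 1/((-264 + 100) + 35) = 1/(-164 + 35) = 1/(-129) = -1/129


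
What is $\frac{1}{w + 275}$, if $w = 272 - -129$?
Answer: $\frac{1}{676} \approx 0.0014793$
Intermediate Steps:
$w = 401$ ($w = 272 + 129 = 401$)
$\frac{1}{w + 275} = \frac{1}{401 + 275} = \frac{1}{676}$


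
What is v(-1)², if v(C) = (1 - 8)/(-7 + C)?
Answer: 49/64 ≈ 0.76563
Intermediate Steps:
v(C) = -7/(-7 + C)
v(-1)² = (-7/(-7 - 1))² = (-7/(-8))² = (-7*(-⅛))² = (7/8)² = 49/64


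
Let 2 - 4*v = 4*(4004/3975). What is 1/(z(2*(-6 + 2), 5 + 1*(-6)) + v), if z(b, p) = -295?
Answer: -7950/2349283 ≈ -0.0033840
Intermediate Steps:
v = -4033/7950 (v = ½ - 4004/3975 = -4033/7950 ≈ -0.50730)
1/(z(2*(-6 + 2), 5 + 1*(-6)) + v) = 1/(-295 - 4033/7950) = 1/(-2349283/7950) = -7950/2349283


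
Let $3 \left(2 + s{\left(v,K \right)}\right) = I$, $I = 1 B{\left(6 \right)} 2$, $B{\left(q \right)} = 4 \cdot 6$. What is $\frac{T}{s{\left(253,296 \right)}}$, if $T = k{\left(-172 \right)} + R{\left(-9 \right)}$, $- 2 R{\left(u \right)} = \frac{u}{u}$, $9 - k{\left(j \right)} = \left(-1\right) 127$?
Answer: $\frac{271}{28} \approx 9.6786$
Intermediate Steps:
$B{\left(q \right)} = 24$
$k{\left(j \right)} = 136$ ($k{\left(j \right)} = 9 - \left(-1\right) 127 = 9 - -127 = 9 + 127 = 136$)
$R{\left(u \right)} = - \frac{1}{2}$ ($R{\left(u \right)} = - \frac{u \frac{1}{u}}{2} = \left(- \frac{1}{2}\right) 1 = - \frac{1}{2}$)
$T = \frac{271}{2}$ ($T = 136 - \frac{1}{2} = \frac{271}{2} \approx 135.5$)
$I = 48$ ($I = 1 \cdot 24 \cdot 2 = 24 \cdot 2 = 48$)
$s{\left(v,K \right)} = 14$ ($s{\left(v,K \right)} = -2 + \frac{1}{3} \cdot 48 = -2 + 16 = 14$)
$\frac{T}{s{\left(253,296 \right)}} = \frac{271}{2 \cdot 14} = \frac{271}{2} \cdot \frac{1}{14} = \frac{271}{28}$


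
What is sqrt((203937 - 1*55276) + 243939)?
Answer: 10*sqrt(3926) ≈ 626.58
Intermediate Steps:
sqrt((203937 - 1*55276) + 243939) = sqrt((203937 - 55276) + 243939) = sqrt(148661 + 243939) = sqrt(392600) = 10*sqrt(3926)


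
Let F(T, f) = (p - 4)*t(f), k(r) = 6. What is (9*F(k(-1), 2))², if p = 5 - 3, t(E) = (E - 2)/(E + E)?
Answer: 0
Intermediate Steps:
t(E) = (-2 + E)/(2*E) (t(E) = (-2 + E)/((2*E)) = (-2 + E)*(1/(2*E)) = (-2 + E)/(2*E))
p = 2
F(T, f) = -(-2 + f)/f (F(T, f) = (2 - 4)*((-2 + f)/(2*f)) = -(-2 + f)/f)
(9*F(k(-1), 2))² = (9*((2 - 1*2)/2))² = (9*((2 - 2)/2))² = (9*((½)*0))² = (9*0)² = 0² = 0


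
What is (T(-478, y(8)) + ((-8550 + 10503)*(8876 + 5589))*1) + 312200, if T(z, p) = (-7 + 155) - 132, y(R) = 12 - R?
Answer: 28562361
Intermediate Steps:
T(z, p) = 16 (T(z, p) = 148 - 132 = 16)
(T(-478, y(8)) + ((-8550 + 10503)*(8876 + 5589))*1) + 312200 = (16 + ((-8550 + 10503)*(8876 + 5589))*1) + 312200 = (16 + (1953*14465)*1) + 312200 = (16 + 28250145*1) + 312200 = (16 + 28250145) + 312200 = 28250161 + 312200 = 28562361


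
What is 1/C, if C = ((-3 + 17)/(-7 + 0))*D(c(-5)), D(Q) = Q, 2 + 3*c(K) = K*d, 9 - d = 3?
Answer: 3/64 ≈ 0.046875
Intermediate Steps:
d = 6 (d = 9 - 1*3 = 9 - 3 = 6)
c(K) = -⅔ + 2*K (c(K) = -⅔ + (K*6)/3 = -⅔ + (6*K)/3 = -⅔ + 2*K)
C = 64/3 (C = ((-3 + 17)/(-7 + 0))*(-⅔ + 2*(-5)) = (14/(-7))*(-⅔ - 10) = (14*(-⅐))*(-32/3) = -2*(-32/3) = 64/3 ≈ 21.333)
1/C = 1/(64/3) = 3/64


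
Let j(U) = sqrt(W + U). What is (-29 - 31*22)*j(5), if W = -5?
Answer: 0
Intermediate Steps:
j(U) = sqrt(-5 + U)
(-29 - 31*22)*j(5) = (-29 - 31*22)*sqrt(-5 + 5) = (-29 - 682)*sqrt(0) = -711*0 = 0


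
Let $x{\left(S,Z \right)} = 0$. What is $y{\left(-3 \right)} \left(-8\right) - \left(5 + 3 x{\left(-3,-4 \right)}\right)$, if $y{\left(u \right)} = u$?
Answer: $19$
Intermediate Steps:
$y{\left(-3 \right)} \left(-8\right) - \left(5 + 3 x{\left(-3,-4 \right)}\right) = \left(-3\right) \left(-8\right) + \left(\left(\left(\left(2 + 0\right) - 2\right) - 5\right) - 0\right) = 24 + \left(\left(\left(2 - 2\right) - 5\right) + 0\right) = 24 + \left(\left(0 - 5\right) + 0\right) = 24 + \left(-5 + 0\right) = 24 - 5 = 19$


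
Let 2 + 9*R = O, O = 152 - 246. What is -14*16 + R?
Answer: -704/3 ≈ -234.67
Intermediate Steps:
O = -94
R = -32/3 (R = -2/9 + (1/9)*(-94) = -2/9 - 94/9 = -32/3 ≈ -10.667)
-14*16 + R = -14*16 - 32/3 = -224 - 32/3 = -704/3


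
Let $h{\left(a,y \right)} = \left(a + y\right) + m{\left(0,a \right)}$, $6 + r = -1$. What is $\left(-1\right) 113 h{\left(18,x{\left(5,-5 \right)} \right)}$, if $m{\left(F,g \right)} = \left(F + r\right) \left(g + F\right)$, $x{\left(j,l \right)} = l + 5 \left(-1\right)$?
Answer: $13334$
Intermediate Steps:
$r = -7$ ($r = -6 - 1 = -7$)
$x{\left(j,l \right)} = -5 + l$ ($x{\left(j,l \right)} = l - 5 = -5 + l$)
$m{\left(F,g \right)} = \left(-7 + F\right) \left(F + g\right)$ ($m{\left(F,g \right)} = \left(F - 7\right) \left(g + F\right) = \left(-7 + F\right) \left(F + g\right)$)
$h{\left(a,y \right)} = y - 6 a$ ($h{\left(a,y \right)} = \left(a + y\right) + \left(0^{2} - 0 - 7 a + 0 a\right) = \left(a + y\right) + \left(0 + 0 - 7 a + 0\right) = \left(a + y\right) - 7 a = y - 6 a$)
$\left(-1\right) 113 h{\left(18,x{\left(5,-5 \right)} \right)} = \left(-1\right) 113 \left(\left(-5 - 5\right) - 108\right) = - 113 \left(-10 - 108\right) = \left(-113\right) \left(-118\right) = 13334$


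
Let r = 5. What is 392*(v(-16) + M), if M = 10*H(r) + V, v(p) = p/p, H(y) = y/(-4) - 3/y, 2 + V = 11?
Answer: -3332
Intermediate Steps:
V = 9 (V = -2 + 11 = 9)
H(y) = -3/y - y/4 (H(y) = y*(-1/4) - 3/y = -y/4 - 3/y = -3/y - y/4)
v(p) = 1
M = -19/2 (M = 10*(-3/5 - 1/4*5) + 9 = 10*(-3*1/5 - 5/4) + 9 = 10*(-3/5 - 5/4) + 9 = 10*(-37/20) + 9 = -37/2 + 9 = -19/2 ≈ -9.5000)
392*(v(-16) + M) = 392*(1 - 19/2) = 392*(-17/2) = -3332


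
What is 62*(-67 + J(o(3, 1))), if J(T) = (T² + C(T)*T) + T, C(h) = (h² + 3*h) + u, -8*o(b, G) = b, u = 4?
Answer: -1085093/256 ≈ -4238.6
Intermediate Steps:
o(b, G) = -b/8
C(h) = 4 + h² + 3*h (C(h) = (h² + 3*h) + 4 = 4 + h² + 3*h)
J(T) = T + T² + T*(4 + T² + 3*T) (J(T) = (T² + (4 + T² + 3*T)*T) + T = (T² + T*(4 + T² + 3*T)) + T = T + T² + T*(4 + T² + 3*T))
62*(-67 + J(o(3, 1))) = 62*(-67 + (-⅛*3)*(5 + (-⅛*3)² + 4*(-⅛*3))) = 62*(-67 - 3*(5 + (-3/8)² + 4*(-3/8))/8) = 62*(-67 - 3*(5 + 9/64 - 3/2)/8) = 62*(-67 - 3/8*233/64) = 62*(-67 - 699/512) = 62*(-35003/512) = -1085093/256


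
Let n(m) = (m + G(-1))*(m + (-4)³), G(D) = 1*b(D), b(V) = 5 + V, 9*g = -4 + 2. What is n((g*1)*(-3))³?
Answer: -18821096000/729 ≈ -2.5818e+7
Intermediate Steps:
g = -2/9 (g = (-4 + 2)/9 = (⅑)*(-2) = -2/9 ≈ -0.22222)
G(D) = 5 + D (G(D) = 1*(5 + D) = 5 + D)
n(m) = (-64 + m)*(4 + m) (n(m) = (m + (5 - 1))*(m + (-4)³) = (m + 4)*(m - 64) = (4 + m)*(-64 + m) = (-64 + m)*(4 + m))
n((g*1)*(-3))³ = (-256 + (-2/9*1*(-3))² - 60*(-2/9*1)*(-3))³ = (-256 + (-2/9*(-3))² - (-40)*(-3)/3)³ = (-256 + (⅔)² - 60*⅔)³ = (-256 + 4/9 - 40)³ = (-2660/9)³ = -18821096000/729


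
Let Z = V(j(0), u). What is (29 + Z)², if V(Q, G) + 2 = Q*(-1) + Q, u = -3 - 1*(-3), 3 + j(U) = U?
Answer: 729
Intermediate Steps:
j(U) = -3 + U
u = 0 (u = -3 + 3 = 0)
V(Q, G) = -2 (V(Q, G) = -2 + (Q*(-1) + Q) = -2 + (-Q + Q) = -2 + 0 = -2)
Z = -2
(29 + Z)² = (29 - 2)² = 27² = 729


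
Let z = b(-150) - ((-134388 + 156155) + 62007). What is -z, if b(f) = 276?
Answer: 83498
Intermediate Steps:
z = -83498 (z = 276 - ((-134388 + 156155) + 62007) = 276 - (21767 + 62007) = 276 - 1*83774 = 276 - 83774 = -83498)
-z = -1*(-83498) = 83498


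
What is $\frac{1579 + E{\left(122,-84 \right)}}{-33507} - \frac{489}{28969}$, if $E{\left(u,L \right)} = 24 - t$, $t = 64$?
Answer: $- \frac{2258082}{35950529} \approx -0.062811$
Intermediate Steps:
$E{\left(u,L \right)} = -40$ ($E{\left(u,L \right)} = 24 - 64 = -40$)
$\frac{1579 + E{\left(122,-84 \right)}}{-33507} - \frac{489}{28969} = \frac{1579 - 40}{-33507} - \frac{489}{28969} = 1539 \left(- \frac{1}{33507}\right) - \frac{489}{28969} = - \frac{57}{1241} - \frac{489}{28969} = - \frac{2258082}{35950529}$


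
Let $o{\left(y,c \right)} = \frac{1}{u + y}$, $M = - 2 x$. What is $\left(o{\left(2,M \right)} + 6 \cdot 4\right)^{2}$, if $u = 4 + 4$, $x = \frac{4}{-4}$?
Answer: $\frac{58081}{100} \approx 580.81$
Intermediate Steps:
$x = -1$ ($x = 4 \left(- \frac{1}{4}\right) = -1$)
$u = 8$
$M = 2$ ($M = \left(-2\right) \left(-1\right) = 2$)
$o{\left(y,c \right)} = \frac{1}{8 + y}$
$\left(o{\left(2,M \right)} + 6 \cdot 4\right)^{2} = \left(\frac{1}{8 + 2} + 6 \cdot 4\right)^{2} = \left(\frac{1}{10} + 24\right)^{2} = \left(\frac{241}{10}\right)^{2} = \frac{58081}{100}$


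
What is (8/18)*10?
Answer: 40/9 ≈ 4.4444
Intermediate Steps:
(8/18)*10 = ((1/18)*8)*10 = (4/9)*10 = 40/9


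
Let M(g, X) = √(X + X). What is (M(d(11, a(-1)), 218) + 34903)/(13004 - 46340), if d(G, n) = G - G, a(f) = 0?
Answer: -34903/33336 - √109/16668 ≈ -1.0476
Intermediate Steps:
d(G, n) = 0
M(g, X) = √2*√X (M(g, X) = √(2*X) = √2*√X)
(M(d(11, a(-1)), 218) + 34903)/(13004 - 46340) = (√2*√218 + 34903)/(13004 - 46340) = (2*√109 + 34903)/(-33336) = (34903 + 2*√109)*(-1/33336) = -34903/33336 - √109/16668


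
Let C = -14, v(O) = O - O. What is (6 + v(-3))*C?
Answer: -84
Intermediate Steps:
v(O) = 0
(6 + v(-3))*C = (6 + 0)*(-14) = 6*(-14) = -84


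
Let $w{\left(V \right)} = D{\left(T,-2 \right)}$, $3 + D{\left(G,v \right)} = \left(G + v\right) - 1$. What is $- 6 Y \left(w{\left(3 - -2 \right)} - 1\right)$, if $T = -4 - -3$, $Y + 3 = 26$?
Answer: $1104$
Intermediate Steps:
$Y = 23$ ($Y = -3 + 26 = 23$)
$T = -1$ ($T = -4 + 3 = -1$)
$D{\left(G,v \right)} = -4 + G + v$ ($D{\left(G,v \right)} = -3 - \left(1 - G - v\right) = -3 + \left(-1 + G + v\right) = -4 + G + v$)
$w{\left(V \right)} = -7$ ($w{\left(V \right)} = -4 - 1 - 2 = -7$)
$- 6 Y \left(w{\left(3 - -2 \right)} - 1\right) = \left(-6\right) 23 \left(-7 - 1\right) = \left(-138\right) \left(-8\right) = 1104$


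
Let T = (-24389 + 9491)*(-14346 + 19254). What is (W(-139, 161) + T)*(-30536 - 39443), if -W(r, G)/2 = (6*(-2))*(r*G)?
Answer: 5154406813920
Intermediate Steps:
T = -73119384 (T = -14898*4908 = -73119384)
W(r, G) = 24*G*r (W(r, G) = -2*6*(-2)*r*G = -(-24)*G*r = 24*G*r)
(W(-139, 161) + T)*(-30536 - 39443) = (24*161*(-139) - 73119384)*(-30536 - 39443) = (-537096 - 73119384)*(-69979) = -73656480*(-69979) = 5154406813920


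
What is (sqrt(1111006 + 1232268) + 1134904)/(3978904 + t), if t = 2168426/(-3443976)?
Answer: 1954291069152/6851623856939 + 1721988*sqrt(2343274)/6851623856939 ≈ 0.28561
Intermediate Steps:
t = -1084213/1721988 (t = 2168426*(-1/3443976) = -1084213/1721988 ≈ -0.62963)
(sqrt(1111006 + 1232268) + 1134904)/(3978904 + t) = (sqrt(1111006 + 1232268) + 1134904)/(3978904 - 1084213/1721988) = (sqrt(2343274) + 1134904)/(6851623856939/1721988) = (1134904 + sqrt(2343274))*(1721988/6851623856939) = 1954291069152/6851623856939 + 1721988*sqrt(2343274)/6851623856939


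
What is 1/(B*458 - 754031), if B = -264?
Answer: -1/874943 ≈ -1.1429e-6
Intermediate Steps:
1/(B*458 - 754031) = 1/(-264*458 - 754031) = 1/(-120912 - 754031) = 1/(-874943) = -1/874943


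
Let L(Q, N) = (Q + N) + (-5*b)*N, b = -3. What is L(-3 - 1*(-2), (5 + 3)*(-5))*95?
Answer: -60895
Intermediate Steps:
L(Q, N) = Q + 16*N (L(Q, N) = (Q + N) + (-5*(-3))*N = (N + Q) + 15*N = Q + 16*N)
L(-3 - 1*(-2), (5 + 3)*(-5))*95 = ((-3 - 1*(-2)) + 16*((5 + 3)*(-5)))*95 = ((-3 + 2) + 16*(8*(-5)))*95 = (-1 + 16*(-40))*95 = (-1 - 640)*95 = -641*95 = -60895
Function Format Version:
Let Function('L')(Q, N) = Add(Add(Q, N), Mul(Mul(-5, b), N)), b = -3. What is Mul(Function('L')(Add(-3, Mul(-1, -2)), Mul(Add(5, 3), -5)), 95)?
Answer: -60895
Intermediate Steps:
Function('L')(Q, N) = Add(Q, Mul(16, N)) (Function('L')(Q, N) = Add(Add(Q, N), Mul(Mul(-5, -3), N)) = Add(Add(N, Q), Mul(15, N)) = Add(Q, Mul(16, N)))
Mul(Function('L')(Add(-3, Mul(-1, -2)), Mul(Add(5, 3), -5)), 95) = Mul(Add(Add(-3, Mul(-1, -2)), Mul(16, Mul(Add(5, 3), -5))), 95) = Mul(Add(Add(-3, 2), Mul(16, Mul(8, -5))), 95) = Mul(Add(-1, Mul(16, -40)), 95) = Mul(Add(-1, -640), 95) = Mul(-641, 95) = -60895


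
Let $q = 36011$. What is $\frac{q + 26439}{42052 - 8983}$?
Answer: $\frac{62450}{33069} \approx 1.8885$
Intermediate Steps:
$\frac{q + 26439}{42052 - 8983} = \frac{36011 + 26439}{42052 - 8983} = \frac{62450}{33069}$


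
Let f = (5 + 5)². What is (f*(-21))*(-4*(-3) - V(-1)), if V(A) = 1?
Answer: -23100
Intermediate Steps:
f = 100 (f = 10² = 100)
(f*(-21))*(-4*(-3) - V(-1)) = (100*(-21))*(-4*(-3) - 1*1) = -2100*(12 - 1) = -2100*11 = -23100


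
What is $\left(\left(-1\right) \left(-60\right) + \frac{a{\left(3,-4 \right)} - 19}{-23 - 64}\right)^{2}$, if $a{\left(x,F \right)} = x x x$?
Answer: $\frac{27164944}{7569} \approx 3589.0$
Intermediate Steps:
$a{\left(x,F \right)} = x^{3}$ ($a{\left(x,F \right)} = x^{2} x = x^{3}$)
$\left(\left(-1\right) \left(-60\right) + \frac{a{\left(3,-4 \right)} - 19}{-23 - 64}\right)^{2} = \left(\left(-1\right) \left(-60\right) + \frac{3^{3} - 19}{-23 - 64}\right)^{2} = \left(60 + \frac{27 - 19}{-87}\right)^{2} = \left(60 + 8 \left(- \frac{1}{87}\right)\right)^{2} = \left(60 - \frac{8}{87}\right)^{2} = \left(\frac{5212}{87}\right)^{2} = \frac{27164944}{7569}$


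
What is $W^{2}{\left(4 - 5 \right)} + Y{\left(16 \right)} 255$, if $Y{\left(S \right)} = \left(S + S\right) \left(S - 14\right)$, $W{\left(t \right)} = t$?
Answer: $16321$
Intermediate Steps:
$Y{\left(S \right)} = 2 S \left(-14 + S\right)$
$W^{2}{\left(4 - 5 \right)} + Y{\left(16 \right)} 255 = \left(4 - 5\right)^{2} + 2 \cdot 16 \left(-14 + 16\right) 255 = \left(-1\right)^{2} + 2 \cdot 16 \cdot 2 \cdot 255 = 1 + 64 \cdot 255 = 1 + 16320 = 16321$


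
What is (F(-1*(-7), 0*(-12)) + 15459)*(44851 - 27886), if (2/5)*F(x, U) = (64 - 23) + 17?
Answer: 264721860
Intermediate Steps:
F(x, U) = 145 (F(x, U) = 5*((64 - 23) + 17)/2 = 5*(41 + 17)/2 = (5/2)*58 = 145)
(F(-1*(-7), 0*(-12)) + 15459)*(44851 - 27886) = (145 + 15459)*(44851 - 27886) = 15604*16965 = 264721860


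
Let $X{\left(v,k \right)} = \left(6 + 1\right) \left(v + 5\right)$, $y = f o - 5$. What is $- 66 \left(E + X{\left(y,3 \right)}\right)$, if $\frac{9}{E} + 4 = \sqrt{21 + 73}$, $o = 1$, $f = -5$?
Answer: $\frac{29634}{13} - \frac{99 \sqrt{94}}{13} \approx 2205.7$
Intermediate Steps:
$y = -10$ ($y = \left(-5\right) 1 - 5 = -5 - 5 = -10$)
$X{\left(v,k \right)} = 35 + 7 v$ ($X{\left(v,k \right)} = 7 \left(5 + v\right) = 35 + 7 v$)
$E = \frac{9}{-4 + \sqrt{94}}$ ($E = \frac{9}{-4 + \sqrt{21 + 73}} = \frac{9}{-4 + \sqrt{94}} \approx 1.5802$)
$- 66 \left(E + X{\left(y,3 \right)}\right) = - 66 \left(\left(\frac{6}{13} + \frac{3 \sqrt{94}}{26}\right) + \left(35 + 7 \left(-10\right)\right)\right) = - 66 \left(\left(\frac{6}{13} + \frac{3 \sqrt{94}}{26}\right) + \left(35 - 70\right)\right) = - 66 \left(\left(\frac{6}{13} + \frac{3 \sqrt{94}}{26}\right) - 35\right) = - 66 \left(- \frac{449}{13} + \frac{3 \sqrt{94}}{26}\right) = \frac{29634}{13} - \frac{99 \sqrt{94}}{13}$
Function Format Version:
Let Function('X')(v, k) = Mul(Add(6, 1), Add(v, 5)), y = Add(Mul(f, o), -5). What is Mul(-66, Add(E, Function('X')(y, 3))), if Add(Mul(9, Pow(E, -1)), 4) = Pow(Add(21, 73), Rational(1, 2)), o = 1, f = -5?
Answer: Add(Rational(29634, 13), Mul(Rational(-99, 13), Pow(94, Rational(1, 2)))) ≈ 2205.7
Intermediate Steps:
y = -10 (y = Add(Mul(-5, 1), -5) = Add(-5, -5) = -10)
Function('X')(v, k) = Add(35, Mul(7, v)) (Function('X')(v, k) = Mul(7, Add(5, v)) = Add(35, Mul(7, v)))
E = Mul(9, Pow(Add(-4, Pow(94, Rational(1, 2))), -1)) (E = Mul(9, Pow(Add(-4, Pow(Add(21, 73), Rational(1, 2))), -1)) = Mul(9, Pow(Add(-4, Pow(94, Rational(1, 2))), -1)) ≈ 1.5802)
Mul(-66, Add(E, Function('X')(y, 3))) = Mul(-66, Add(Add(Rational(6, 13), Mul(Rational(3, 26), Pow(94, Rational(1, 2)))), Add(35, Mul(7, -10)))) = Mul(-66, Add(Add(Rational(6, 13), Mul(Rational(3, 26), Pow(94, Rational(1, 2)))), Add(35, -70))) = Mul(-66, Add(Add(Rational(6, 13), Mul(Rational(3, 26), Pow(94, Rational(1, 2)))), -35)) = Mul(-66, Add(Rational(-449, 13), Mul(Rational(3, 26), Pow(94, Rational(1, 2))))) = Add(Rational(29634, 13), Mul(Rational(-99, 13), Pow(94, Rational(1, 2))))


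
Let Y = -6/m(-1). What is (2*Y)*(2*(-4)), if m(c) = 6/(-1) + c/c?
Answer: -96/5 ≈ -19.200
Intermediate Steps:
m(c) = -5 (m(c) = 6*(-1) + 1 = -6 + 1 = -5)
Y = 6/5 (Y = -6/(-5) = -6*(-⅕) = 6/5 ≈ 1.2000)
(2*Y)*(2*(-4)) = (2*(6/5))*(2*(-4)) = (12/5)*(-8) = -96/5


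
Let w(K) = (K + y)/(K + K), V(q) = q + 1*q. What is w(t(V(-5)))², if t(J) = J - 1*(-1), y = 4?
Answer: 25/324 ≈ 0.077160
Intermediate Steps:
V(q) = 2*q (V(q) = q + q = 2*q)
t(J) = 1 + J (t(J) = J + 1 = 1 + J)
w(K) = (4 + K)/(2*K) (w(K) = (K + 4)/(K + K) = (4 + K)/((2*K)) = (4 + K)*(1/(2*K)) = (4 + K)/(2*K))
w(t(V(-5)))² = ((4 + (1 + 2*(-5)))/(2*(1 + 2*(-5))))² = ((4 + (1 - 10))/(2*(1 - 10)))² = ((½)*(4 - 9)/(-9))² = ((½)*(-⅑)*(-5))² = (5/18)² = 25/324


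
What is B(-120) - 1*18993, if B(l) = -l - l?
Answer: -18753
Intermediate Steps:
B(l) = -2*l
B(-120) - 1*18993 = -2*(-120) - 1*18993 = 240 - 18993 = -18753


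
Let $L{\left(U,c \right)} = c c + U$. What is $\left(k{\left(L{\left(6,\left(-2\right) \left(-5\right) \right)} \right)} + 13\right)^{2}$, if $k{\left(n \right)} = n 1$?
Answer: $14161$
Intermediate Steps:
$L{\left(U,c \right)} = U + c^{2}$ ($L{\left(U,c \right)} = c^{2} + U = U + c^{2}$)
$k{\left(n \right)} = n$
$\left(k{\left(L{\left(6,\left(-2\right) \left(-5\right) \right)} \right)} + 13\right)^{2} = \left(\left(6 + \left(\left(-2\right) \left(-5\right)\right)^{2}\right) + 13\right)^{2} = \left(\left(6 + 10^{2}\right) + 13\right)^{2} = \left(\left(6 + 100\right) + 13\right)^{2} = \left(106 + 13\right)^{2} = 119^{2} = 14161$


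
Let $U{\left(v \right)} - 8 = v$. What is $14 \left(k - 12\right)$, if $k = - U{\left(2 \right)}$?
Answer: $-308$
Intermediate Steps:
$U{\left(v \right)} = 8 + v$
$k = -10$ ($k = - (8 + 2) = \left(-1\right) 10 = -10$)
$14 \left(k - 12\right) = 14 \left(-10 - 12\right) = 14 \left(-22\right) = -308$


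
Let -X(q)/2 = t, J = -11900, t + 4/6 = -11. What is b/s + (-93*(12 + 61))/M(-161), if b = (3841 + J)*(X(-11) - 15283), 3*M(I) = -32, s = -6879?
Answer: -11385540973/660384 ≈ -17241.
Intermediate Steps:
t = -35/3 (t = -⅔ - 11 = -35/3 ≈ -11.667)
M(I) = -32/3 (M(I) = (⅓)*(-32) = -32/3)
X(q) = 70/3 (X(q) = -2*(-35/3) = 70/3)
b = 368932961/3 (b = (3841 - 11900)*(70/3 - 15283) = -8059*(-45779/3) = 368932961/3 ≈ 1.2298e+8)
b/s + (-93*(12 + 61))/M(-161) = (368932961/3)/(-6879) + (-93*(12 + 61))/(-32/3) = (368932961/3)*(-1/6879) - 93*73*(-3/32) = -368932961/20637 - 6789*(-3/32) = -368932961/20637 + 20367/32 = -11385540973/660384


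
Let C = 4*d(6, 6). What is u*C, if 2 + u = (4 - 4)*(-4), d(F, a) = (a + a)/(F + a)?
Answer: -8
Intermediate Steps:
d(F, a) = 2*a/(F + a) (d(F, a) = (2*a)/(F + a) = 2*a/(F + a))
C = 4 (C = 4*(2*6/(6 + 6)) = 4*(2*6/12) = 4*(2*6*(1/12)) = 4*1 = 4)
u = -2 (u = -2 + (4 - 4)*(-4) = -2 + 0*(-4) = -2 + 0 = -2)
u*C = -2*4 = -8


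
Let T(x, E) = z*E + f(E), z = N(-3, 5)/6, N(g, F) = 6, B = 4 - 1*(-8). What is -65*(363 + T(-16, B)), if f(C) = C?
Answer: -25155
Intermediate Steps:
B = 12 (B = 4 + 8 = 12)
z = 1 (z = 6/6 = 6*(⅙) = 1)
T(x, E) = 2*E (T(x, E) = 1*E + E = E + E = 2*E)
-65*(363 + T(-16, B)) = -65*(363 + 2*12) = -65*(363 + 24) = -65*387 = -25155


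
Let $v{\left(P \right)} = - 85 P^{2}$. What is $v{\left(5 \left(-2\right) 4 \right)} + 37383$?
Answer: $-98617$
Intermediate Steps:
$v{\left(5 \left(-2\right) 4 \right)} + 37383 = - 85 \left(5 \left(-2\right) 4\right)^{2} + 37383 = - 85 \left(\left(-10\right) 4\right)^{2} + 37383 = - 85 \left(-40\right)^{2} + 37383 = \left(-85\right) 1600 + 37383 = -136000 + 37383 = -98617$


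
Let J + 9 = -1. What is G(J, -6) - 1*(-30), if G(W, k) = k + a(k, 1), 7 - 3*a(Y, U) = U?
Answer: 26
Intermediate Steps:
J = -10 (J = -9 - 1 = -10)
a(Y, U) = 7/3 - U/3
G(W, k) = 2 + k (G(W, k) = k + (7/3 - ⅓*1) = k + (7/3 - ⅓) = k + 2 = 2 + k)
G(J, -6) - 1*(-30) = (2 - 6) - 1*(-30) = -4 + 30 = 26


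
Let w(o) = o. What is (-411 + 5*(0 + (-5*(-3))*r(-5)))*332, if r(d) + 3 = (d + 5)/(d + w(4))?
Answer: -211152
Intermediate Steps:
r(d) = -3 + (5 + d)/(4 + d) (r(d) = -3 + (d + 5)/(d + 4) = -3 + (5 + d)/(4 + d))
(-411 + 5*(0 + (-5*(-3))*r(-5)))*332 = (-411 + 5*(0 + (-5*(-3))*((-7 - 2*(-5))/(4 - 5))))*332 = (-411 + 5*(0 + 15*((-7 + 10)/(-1))))*332 = (-411 + 5*(0 + 15*(-1*3)))*332 = (-411 + 5*(0 + 15*(-3)))*332 = (-411 + 5*(0 - 45))*332 = (-411 + 5*(-45))*332 = (-411 - 225)*332 = -636*332 = -211152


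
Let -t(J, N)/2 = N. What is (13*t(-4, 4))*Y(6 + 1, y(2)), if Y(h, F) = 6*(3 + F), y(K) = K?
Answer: -3120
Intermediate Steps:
t(J, N) = -2*N
Y(h, F) = 18 + 6*F
(13*t(-4, 4))*Y(6 + 1, y(2)) = (13*(-2*4))*(18 + 6*2) = (13*(-8))*(18 + 12) = -104*30 = -3120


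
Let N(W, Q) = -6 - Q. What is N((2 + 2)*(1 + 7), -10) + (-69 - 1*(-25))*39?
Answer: -1712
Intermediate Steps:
N((2 + 2)*(1 + 7), -10) + (-69 - 1*(-25))*39 = (-6 - 1*(-10)) + (-69 - 1*(-25))*39 = (-6 + 10) + (-69 + 25)*39 = 4 - 44*39 = 4 - 1716 = -1712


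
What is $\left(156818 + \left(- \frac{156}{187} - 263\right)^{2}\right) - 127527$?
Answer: $\frac{3458416548}{34969} \approx 98900.0$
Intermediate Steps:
$\left(156818 + \left(- \frac{156}{187} - 263\right)^{2}\right) - 127527 = \left(156818 + \left(- \frac{49337}{187}\right)^{2}\right) - 127527 = \left(156818 + \frac{2434139569}{34969}\right) - 127527 = \frac{7917908211}{34969} - 127527 = \frac{3458416548}{34969}$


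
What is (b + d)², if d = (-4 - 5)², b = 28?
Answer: 11881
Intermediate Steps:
d = 81 (d = (-9)² = 81)
(b + d)² = (28 + 81)² = 109² = 11881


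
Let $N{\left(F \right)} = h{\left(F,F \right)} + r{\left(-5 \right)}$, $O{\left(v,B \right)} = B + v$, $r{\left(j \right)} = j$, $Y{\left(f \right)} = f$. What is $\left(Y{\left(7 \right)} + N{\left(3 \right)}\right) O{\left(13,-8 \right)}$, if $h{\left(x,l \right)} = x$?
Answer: $25$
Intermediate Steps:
$N{\left(F \right)} = -5 + F$ ($N{\left(F \right)} = F - 5 = -5 + F$)
$\left(Y{\left(7 \right)} + N{\left(3 \right)}\right) O{\left(13,-8 \right)} = \left(7 + \left(-5 + 3\right)\right) \left(-8 + 13\right) = \left(7 - 2\right) 5 = 5 \cdot 5 = 25$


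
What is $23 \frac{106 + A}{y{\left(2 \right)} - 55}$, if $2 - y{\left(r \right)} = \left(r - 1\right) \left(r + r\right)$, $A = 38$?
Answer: $- \frac{1104}{19} \approx -58.105$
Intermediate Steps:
$y{\left(r \right)} = 2 - 2 r \left(-1 + r\right)$ ($y{\left(r \right)} = 2 - \left(r - 1\right) \left(r + r\right) = 2 - \left(-1 + r\right) 2 r = 2 - 2 r \left(-1 + r\right)$)
$23 \frac{106 + A}{y{\left(2 \right)} - 55} = 23 \frac{106 + 38}{\left(2 - 2 \cdot 2^{2} + 2 \cdot 2\right) - 55} = 23 \frac{144}{\left(2 - 8 + 4\right) - 55} = 23 \frac{144}{-2 - 55} = 23 \frac{144}{-57} = 23 \cdot 144 \left(- \frac{1}{57}\right) = 23 \left(- \frac{48}{19}\right) = - \frac{1104}{19}$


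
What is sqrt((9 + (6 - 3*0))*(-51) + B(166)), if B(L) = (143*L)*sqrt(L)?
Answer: sqrt(-765 + 23738*sqrt(166)) ≈ 552.34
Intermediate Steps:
B(L) = 143*L**(3/2)
sqrt((9 + (6 - 3*0))*(-51) + B(166)) = sqrt((9 + (6 - 3*0))*(-51) + 143*166**(3/2)) = sqrt((9 + (6 + 0))*(-51) + 143*(166*sqrt(166))) = sqrt((9 + 6)*(-51) + 23738*sqrt(166)) = sqrt(15*(-51) + 23738*sqrt(166)) = sqrt(-765 + 23738*sqrt(166))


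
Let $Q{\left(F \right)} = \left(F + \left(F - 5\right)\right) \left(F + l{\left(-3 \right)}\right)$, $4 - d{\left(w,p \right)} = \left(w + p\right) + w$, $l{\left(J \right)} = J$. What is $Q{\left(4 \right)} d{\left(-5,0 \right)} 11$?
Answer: $462$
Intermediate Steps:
$d{\left(w,p \right)} = 4 - p - 2 w$ ($d{\left(w,p \right)} = 4 - \left(\left(w + p\right) + w\right) = 4 - \left(\left(p + w\right) + w\right) = 4 - \left(p + 2 w\right) = 4 - p - 2 w$)
$Q{\left(F \right)} = \left(-5 + 2 F\right) \left(-3 + F\right)$ ($Q{\left(F \right)} = \left(F + \left(F - 5\right)\right) \left(F - 3\right) = \left(F + \left(-5 + F\right)\right) \left(-3 + F\right) = \left(-5 + 2 F\right) \left(-3 + F\right)$)
$Q{\left(4 \right)} d{\left(-5,0 \right)} 11 = \left(15 - 44 + 2 \cdot 4^{2}\right) \left(4 - 0 - -10\right) 11 = \left(15 - 44 + 2 \cdot 16\right) \left(4 + 0 + 10\right) 11 = \left(15 - 44 + 32\right) 14 \cdot 11 = 3 \cdot 14 \cdot 11 = 42 \cdot 11 = 462$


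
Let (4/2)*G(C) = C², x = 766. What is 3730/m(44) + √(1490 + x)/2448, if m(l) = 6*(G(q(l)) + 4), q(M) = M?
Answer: 1865/2916 + √141/612 ≈ 0.65898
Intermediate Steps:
G(C) = C²/2
m(l) = 24 + 3*l² (m(l) = 6*(l²/2 + 4) = 6*(4 + l²/2) = 24 + 3*l²)
3730/m(44) + √(1490 + x)/2448 = 3730/(24 + 3*44²) + √(1490 + 766)/2448 = 3730/(24 + 3*1936) + √2256*(1/2448) = 3730/(24 + 5808) + (4*√141)*(1/2448) = 3730/5832 + √141/612 = 3730*(1/5832) + √141/612 = 1865/2916 + √141/612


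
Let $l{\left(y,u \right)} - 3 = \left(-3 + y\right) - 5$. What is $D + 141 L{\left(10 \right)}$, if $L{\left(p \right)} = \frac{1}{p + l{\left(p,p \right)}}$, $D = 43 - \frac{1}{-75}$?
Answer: $\frac{3931}{75} \approx 52.413$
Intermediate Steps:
$l{\left(y,u \right)} = -5 + y$ ($l{\left(y,u \right)} = 3 + \left(\left(-3 + y\right) - 5\right) = 3 + \left(-8 + y\right) = -5 + y$)
$D = \frac{3226}{75}$ ($D = 43 - - \frac{1}{75} = 43 + \frac{1}{75} = \frac{3226}{75} \approx 43.013$)
$L{\left(p \right)} = \frac{1}{-5 + 2 p}$ ($L{\left(p \right)} = \frac{1}{p + \left(-5 + p\right)} = \frac{1}{-5 + 2 p}$)
$D + 141 L{\left(10 \right)} = \frac{3226}{75} + \frac{141}{-5 + 2 \cdot 10} = \frac{3226}{75} + \frac{141}{-5 + 20} = \frac{3226}{75} + \frac{141}{15} = \frac{3226}{75} + 141 \cdot \frac{1}{15} = \frac{3226}{75} + \frac{47}{5} = \frac{3931}{75}$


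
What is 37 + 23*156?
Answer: 3625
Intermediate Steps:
37 + 23*156 = 37 + 3588 = 3625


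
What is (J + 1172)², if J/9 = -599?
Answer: 17799961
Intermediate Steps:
J = -5391 (J = 9*(-599) = -5391)
(J + 1172)² = (-5391 + 1172)² = (-4219)² = 17799961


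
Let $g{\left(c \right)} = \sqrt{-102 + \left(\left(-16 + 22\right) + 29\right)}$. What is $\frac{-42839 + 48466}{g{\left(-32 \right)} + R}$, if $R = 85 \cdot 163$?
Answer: $\frac{77962085}{191961092} - \frac{5627 i \sqrt{67}}{191961092} \approx 0.40613 - 0.00023994 i$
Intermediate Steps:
$g{\left(c \right)} = i \sqrt{67}$ ($g{\left(c \right)} = \sqrt{-102 + \left(6 + 29\right)} = \sqrt{-102 + 35} = \sqrt{-67} = i \sqrt{67}$)
$R = 13855$
$\frac{-42839 + 48466}{g{\left(-32 \right)} + R} = \frac{-42839 + 48466}{i \sqrt{67} + 13855} = \frac{5627}{13855 + i \sqrt{67}}$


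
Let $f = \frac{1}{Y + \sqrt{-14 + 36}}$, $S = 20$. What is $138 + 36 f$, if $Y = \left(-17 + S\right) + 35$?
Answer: $\frac{10978}{79} - \frac{2 \sqrt{22}}{79} \approx 138.84$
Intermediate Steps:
$Y = 38$ ($Y = \left(-17 + 20\right) + 35 = 3 + 35 = 38$)
$f = \frac{1}{38 + \sqrt{22}}$ ($f = \frac{1}{38 + \sqrt{-14 + 36}} = \frac{1}{38 + \sqrt{22}} \approx 0.023424$)
$138 + 36 f = 138 + 36 \left(\frac{19}{711} - \frac{\sqrt{22}}{1422}\right) = 138 + \left(\frac{76}{79} - \frac{2 \sqrt{22}}{79}\right) = \frac{10978}{79} - \frac{2 \sqrt{22}}{79}$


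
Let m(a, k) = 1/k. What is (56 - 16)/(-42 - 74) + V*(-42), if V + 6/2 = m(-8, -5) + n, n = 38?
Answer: -211982/145 ≈ -1461.9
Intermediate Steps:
V = 174/5 (V = -3 + (1/(-5) + 38) = -3 + (-⅕ + 38) = -3 + 189/5 = 174/5 ≈ 34.800)
(56 - 16)/(-42 - 74) + V*(-42) = (56 - 16)/(-42 - 74) + (174/5)*(-42) = 40/(-116) - 7308/5 = 40*(-1/116) - 7308/5 = -10/29 - 7308/5 = -211982/145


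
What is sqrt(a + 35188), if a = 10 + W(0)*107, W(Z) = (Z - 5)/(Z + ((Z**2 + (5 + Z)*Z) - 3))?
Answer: sqrt(318387)/3 ≈ 188.09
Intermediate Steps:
W(Z) = (-5 + Z)/(-3 + Z + Z**2 + Z*(5 + Z)) (W(Z) = (-5 + Z)/(Z + ((Z**2 + Z*(5 + Z)) - 3)) = (-5 + Z)/(Z + (-3 + Z**2 + Z*(5 + Z))) = (-5 + Z)/(-3 + Z + Z**2 + Z*(5 + Z)))
a = 565/3 (a = 10 + ((-5 + 0)/(-3 + 2*0**2 + 6*0))*107 = 10 + (-5/(-3 + 2*0 + 0))*107 = 10 + (-5/(-3 + 0 + 0))*107 = 10 + (-5/(-3))*107 = 10 - 1/3*(-5)*107 = 10 + (5/3)*107 = 10 + 535/3 = 565/3 ≈ 188.33)
sqrt(a + 35188) = sqrt(565/3 + 35188) = sqrt(106129/3) = sqrt(318387)/3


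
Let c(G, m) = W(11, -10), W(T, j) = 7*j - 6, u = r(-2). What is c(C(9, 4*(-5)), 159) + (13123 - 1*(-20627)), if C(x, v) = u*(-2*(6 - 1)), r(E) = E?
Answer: 33674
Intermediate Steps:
u = -2
C(x, v) = 20 (C(x, v) = -(-4)*(6 - 1) = -(-4)*5 = -2*(-10) = 20)
W(T, j) = -6 + 7*j
c(G, m) = -76 (c(G, m) = -6 + 7*(-10) = -6 - 70 = -76)
c(C(9, 4*(-5)), 159) + (13123 - 1*(-20627)) = -76 + (13123 - 1*(-20627)) = -76 + (13123 + 20627) = -76 + 33750 = 33674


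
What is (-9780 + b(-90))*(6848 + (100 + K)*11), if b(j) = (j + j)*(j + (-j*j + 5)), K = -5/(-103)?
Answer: 1198182360480/103 ≈ 1.1633e+10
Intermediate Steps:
K = 5/103 (K = -5*(-1/103) = 5/103 ≈ 0.048544)
b(j) = 2*j*(5 + j - j²) (b(j) = (2*j)*(j + (-j² + 5)) = (2*j)*(j + (5 - j²)) = (2*j)*(5 + j - j²) = 2*j*(5 + j - j²))
(-9780 + b(-90))*(6848 + (100 + K)*11) = (-9780 + 2*(-90)*(5 - 90 - 1*(-90)²))*(6848 + (100 + 5/103)*11) = (-9780 + 2*(-90)*(5 - 90 - 1*8100))*(6848 + (10305/103)*11) = (-9780 + 2*(-90)*(5 - 90 - 8100))*(6848 + 113355/103) = (-9780 + 2*(-90)*(-8185))*(818699/103) = (-9780 + 1473300)*(818699/103) = 1463520*(818699/103) = 1198182360480/103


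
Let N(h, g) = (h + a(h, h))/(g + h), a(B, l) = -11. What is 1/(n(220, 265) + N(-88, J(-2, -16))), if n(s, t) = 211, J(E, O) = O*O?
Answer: 56/11783 ≈ 0.0047526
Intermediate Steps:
J(E, O) = O²
N(h, g) = (-11 + h)/(g + h) (N(h, g) = (h - 11)/(g + h) = (-11 + h)/(g + h))
1/(n(220, 265) + N(-88, J(-2, -16))) = 1/(211 + (-11 - 88)/((-16)² - 88)) = 1/(211 - 99/(256 - 88)) = 1/(211 - 99/168) = 1/(211 + (1/168)*(-99)) = 1/(211 - 33/56) = 1/(11783/56) = 56/11783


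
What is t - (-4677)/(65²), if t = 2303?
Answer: 9734852/4225 ≈ 2304.1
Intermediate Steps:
t - (-4677)/(65²) = 2303 - (-4677)/(65²) = 2303 - (-4677)/4225 = 2303 - 1*(-4677/4225) = 2303 + 4677/4225 = 9734852/4225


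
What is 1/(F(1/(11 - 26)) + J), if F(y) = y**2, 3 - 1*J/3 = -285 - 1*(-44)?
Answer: 225/164701 ≈ 0.0013661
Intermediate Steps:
J = 732 (J = 9 - 3*(-285 - 1*(-44)) = 9 - 3*(-285 + 44) = 9 - 3*(-241) = 9 + 723 = 732)
1/(F(1/(11 - 26)) + J) = 1/((1/(11 - 26))**2 + 732) = 1/((1/(-15))**2 + 732) = 1/((-1/15)**2 + 732) = 1/(1/225 + 732) = 1/(164701/225) = 225/164701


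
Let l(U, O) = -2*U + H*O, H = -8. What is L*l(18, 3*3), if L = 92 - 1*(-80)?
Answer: -18576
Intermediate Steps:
l(U, O) = -8*O - 2*U (l(U, O) = -2*U - 8*O = -8*O - 2*U)
L = 172 (L = 92 + 80 = 172)
L*l(18, 3*3) = 172*(-24*3 - 2*18) = 172*(-8*9 - 36) = 172*(-72 - 36) = 172*(-108) = -18576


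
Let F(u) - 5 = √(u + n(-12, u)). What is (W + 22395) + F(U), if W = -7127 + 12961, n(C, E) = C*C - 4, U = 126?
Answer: 28234 + √266 ≈ 28250.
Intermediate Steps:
n(C, E) = -4 + C² (n(C, E) = C² - 4 = -4 + C²)
W = 5834
F(u) = 5 + √(140 + u) (F(u) = 5 + √(u + (-4 + (-12)²)) = 5 + √(u + (-4 + 144)) = 5 + √(u + 140) = 5 + √(140 + u))
(W + 22395) + F(U) = (5834 + 22395) + (5 + √(140 + 126)) = 28229 + (5 + √266) = 28234 + √266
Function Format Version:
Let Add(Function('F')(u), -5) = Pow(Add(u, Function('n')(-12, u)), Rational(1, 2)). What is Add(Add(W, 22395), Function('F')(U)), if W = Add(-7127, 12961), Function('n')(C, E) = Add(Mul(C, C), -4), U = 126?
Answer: Add(28234, Pow(266, Rational(1, 2))) ≈ 28250.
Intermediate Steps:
Function('n')(C, E) = Add(-4, Pow(C, 2)) (Function('n')(C, E) = Add(Pow(C, 2), -4) = Add(-4, Pow(C, 2)))
W = 5834
Function('F')(u) = Add(5, Pow(Add(140, u), Rational(1, 2))) (Function('F')(u) = Add(5, Pow(Add(u, Add(-4, Pow(-12, 2))), Rational(1, 2))) = Add(5, Pow(Add(u, Add(-4, 144)), Rational(1, 2))) = Add(5, Pow(Add(u, 140), Rational(1, 2))) = Add(5, Pow(Add(140, u), Rational(1, 2))))
Add(Add(W, 22395), Function('F')(U)) = Add(Add(5834, 22395), Add(5, Pow(Add(140, 126), Rational(1, 2)))) = Add(28229, Add(5, Pow(266, Rational(1, 2)))) = Add(28234, Pow(266, Rational(1, 2)))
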